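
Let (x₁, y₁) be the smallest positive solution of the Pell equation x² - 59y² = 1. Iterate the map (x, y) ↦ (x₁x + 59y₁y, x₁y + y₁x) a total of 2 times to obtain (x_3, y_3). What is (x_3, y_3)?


Step 1: Find the fundamental solution (x₁, y₁) of x² - 59y² = 1.
  Expand √59 as a continued fraction. a₀ = ⌊√59⌋ = 7; iterate m_{k+1} = d_k·a_k − m_k, d_{k+1} = (59 − m_{k+1}²)/d_k, a_{k+1} = ⌊(a₀ + m_{k+1})/d_{k+1}⌋ (starting m₀ = 0, d₀ = 1), with convergents p_k = a_k·p_{k-1} + p_{k-2}, q_k = a_k·q_{k-1} + q_{k-2} (p₋₁ = 1, q₋₁ = 0):
  k = 0: a₀ = 7; p₀/q₀ = 7/1; p₀² − 59·q₀² = 49 − 59 = -10.
  k = 1: m = 7, d = 10, a = ⌊(7 + 7)/10⌋ = 1; p/q = (1·7 + 1)/(1·1 + 0) = 8/1; p² − 59·q² = 64 − 59 = 5.
  k = 2: m = 3, d = 5, a = ⌊(7 + 3)/5⌋ = 2; p/q = (2·8 + 7)/(2·1 + 1) = 23/3; p² − 59·q² = 529 − 531 = -2.
  k = 3: m = 7, d = 2, a = ⌊(7 + 7)/2⌋ = 7; p/q = (7·23 + 8)/(7·3 + 1) = 169/22; p² − 59·q² = 28561 − 28556 = 5.
  k = 4: m = 7, d = 5, a = ⌊(7 + 7)/5⌋ = 2; p/q = (2·169 + 23)/(2·22 + 3) = 361/47; p² − 59·q² = 130321 − 130331 = -10.
  k = 5: m = 3, d = 10, a = ⌊(7 + 3)/10⌋ = 1; p/q = (1·361 + 169)/(1·47 + 22) = 530/69; p² − 59·q² = 280900 − 280899 = 1.
  The first convergent with p² − 59·q² = 1 gives the fundamental solution (x₁, y₁) = (530, 69).
Step 2: Apply the recurrence (x_{n+1}, y_{n+1}) = (x₁x_n + 59y₁y_n, x₁y_n + y₁x_n) repeatedly.
  From (x_1, y_1) = (530, 69): x_2 = 530·530 + 59·69·69 = 561799; y_2 = 530·69 + 69·530 = 73140.
  From (x_2, y_2) = (561799, 73140): x_3 = 530·561799 + 59·69·73140 = 595506410; y_3 = 530·73140 + 69·561799 = 77528331.
Step 3: Verify x_3² - 59·y_3² = 354627884351088100 - 354627884351088099 = 1 (should be 1). ✓

(x_1, y_1) = (530, 69); (x_3, y_3) = (595506410, 77528331).


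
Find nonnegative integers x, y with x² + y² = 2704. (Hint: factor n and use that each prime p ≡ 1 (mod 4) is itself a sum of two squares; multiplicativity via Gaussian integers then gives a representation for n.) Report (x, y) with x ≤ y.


Step 1: Factor n = 2704 = 2^4 · 13^2.
Step 2: Check the mod-4 condition on each prime factor: 2 = 2 (special); 13 ≡ 1 (mod 4), exponent 2.
All primes ≡ 3 (mod 4) appear to even exponent (or don't appear), so by the two-squares theorem n IS expressible as a sum of two squares.
Step 3: Build a representation. Group n = k² · m with k = 4 and m = 13 · 13 = 169 (a product of primes ≡ 1 (mod 4)); a representation of m scales to one of n via (k·x)² + (k·y)² = k²(x² + y²). Each prime p ≡ 1 (mod 4) is itself a sum of two squares; find a² by testing p − a² for a perfect square:
  13: 13 − 1² = 12, 13 − 2² = 9 = 3² ⇒ 13 = 2² + 3².
  Combine using the Brahmagupta–Fibonacci identity (a² + b²)(c² + d²) = (ac − bd)² + (ad + bc)² = (ac + bd)² + (ad − bc)²:
  13 · 13 = 169: from (2² + 3²)(2² + 3²), take (2·2 − 3·3, 2·3 + 3·2) = (4 − 9, 6 + 6) = (-5, 12); dropping signs (only squares matter) gives (5, 12); check 5² + 12² = 25 + 144 = 169 ✓.
  Scale by k = 4: (4·5, 4·12) = (20, 48).
Step 4: Order so x ≤ y and verify: 20² + 48² = 400 + 2304 = 2704 = n. ✓

n = 2704 = 20² + 48² (one valid representation with x ≤ y).


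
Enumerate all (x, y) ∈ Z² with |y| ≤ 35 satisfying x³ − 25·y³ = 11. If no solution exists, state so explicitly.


The equation is x³ - 25y³ = 11. For fixed y, x³ = 25·y³ + 11, so a solution requires the RHS to be a perfect cube.
Strategy: iterate y from -35 to 35, compute RHS = 25·y³ + 11, and check whether it is a (positive or negative) perfect cube.
Check small values of y:
  y = 0: RHS = 11 is not a perfect cube.
  y = 1: RHS = 36 is not a perfect cube.
  y = -1: RHS = -14 is not a perfect cube.
  y = 2: RHS = 211 is not a perfect cube.
  y = -2: RHS = -189 is not a perfect cube.
  y = 3: RHS = 686 is not a perfect cube.
  y = -3: RHS = -664 is not a perfect cube.
Continuing the search up to |y| = 35 finds no solutions either.
No (x, y) in the scanned range satisfies the equation.

No integer solutions with |y| ≤ 35.


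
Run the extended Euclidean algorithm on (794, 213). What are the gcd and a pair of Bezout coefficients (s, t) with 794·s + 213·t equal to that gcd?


Euclidean algorithm on (794, 213) — divide until remainder is 0:
  794 = 3 · 213 + 155
  213 = 1 · 155 + 58
  155 = 2 · 58 + 39
  58 = 1 · 39 + 19
  39 = 2 · 19 + 1
  19 = 19 · 1 + 0
gcd(794, 213) = 1.
Track Bezout coefficients alongside the remainders: start with r₀ = 794 = a·1 + b·0 (s = 1, t = 0) and r₁ = 213 = a·0 + b·1 (s = 0, t = 1); each new remainder r_{k+1} = r_{k-1} − q_k·r_k inherits s_{k+1} = s_{k-1} − q_k·s_k, t_{k+1} = t_{k-1} − q_k·t_k, so r_k = a·s_k + b·t_k at every step:
  q = 3: r = 155, s = 1 − 3·0 = 1, t = 0 − 3·1 = -3  (check: 794·1 + 213·(-3) = 155)
  q = 1: r = 58, s = 0 − 1·1 = -1, t = 1 − 1·(-3) = 4  (check: 794·(-1) + 213·4 = 58)
  q = 2: r = 39, s = 1 − 2·(-1) = 3, t = -3 − 2·4 = -11  (check: 794·3 + 213·(-11) = 39)
  q = 1: r = 19, s = -1 − 1·3 = -4, t = 4 − 1·(-11) = 15  (check: 794·(-4) + 213·15 = 19)
  q = 2: r = 1, s = 3 − 2·(-4) = 11, t = -11 − 2·15 = -41  (check: 794·11 + 213·(-41) = 1)
The row with r = 1 (the gcd) gives the Bezout coefficients s = 11, t = -41.
Result: 794 · (11) + 213 · (-41) = 1.

gcd(794, 213) = 1; s = 11, t = -41 (check: 794·11 + 213·(-41) = 1).


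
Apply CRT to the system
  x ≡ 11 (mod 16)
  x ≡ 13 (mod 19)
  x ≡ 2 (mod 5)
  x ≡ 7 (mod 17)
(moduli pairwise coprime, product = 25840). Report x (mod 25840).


Product of moduli M = 16 · 19 · 5 · 17 = 25840.
Merge one congruence at a time:
  Start: x ≡ 11 (mod 16).
  Combine with x ≡ 13 (mod 19); new modulus lcm = 304.
    Write x = 11 + 16·t and substitute into x ≡ 13 (mod 19): 16·t ≡ 13 − 11 = 2 (mod 19).
    The inverse of 16 mod 19 is 6 (since 16·6 = 96 = 5·19 + 1), so t ≡ 6·2 = 12 ≡ 12 (mod 19).
    Then x = 11 + 16·12 = 203, valid modulo lcm(16, 19) = 304: x ≡ 203 (mod 304).
  Combine with x ≡ 2 (mod 5); new modulus lcm = 1520.
    Write x = 203 + 304·t and substitute into x ≡ 2 (mod 5): 304·t ≡ 2 − 203 = -201 (mod 5).
    Reduce coefficients mod 5: 4·t ≡ 4 (mod 5).
    The inverse of 4 mod 5 is 4 (since 4·4 = 16 = 3·5 + 1), so t ≡ 4·4 = 16 ≡ 1 (mod 5).
    Then x = 203 + 304·1 = 507, valid modulo lcm(304, 5) = 1520: x ≡ 507 (mod 1520).
  Combine with x ≡ 7 (mod 17); new modulus lcm = 25840.
    Write x = 507 + 1520·t and substitute into x ≡ 7 (mod 17): 1520·t ≡ 7 − 507 = -500 (mod 17).
    Reduce coefficients mod 17: 7·t ≡ 10 (mod 17).
    The inverse of 7 mod 17 is 5 (since 7·5 = 35 = 2·17 + 1), so t ≡ 5·10 = 50 ≡ 16 (mod 17).
    Then x = 507 + 1520·16 = 24827, valid modulo lcm(1520, 17) = 25840: x ≡ 24827 (mod 25840).
Verify against each original: 24827 mod 16 = 11, 24827 mod 19 = 13, 24827 mod 5 = 2, 24827 mod 17 = 7.

x ≡ 24827 (mod 25840).


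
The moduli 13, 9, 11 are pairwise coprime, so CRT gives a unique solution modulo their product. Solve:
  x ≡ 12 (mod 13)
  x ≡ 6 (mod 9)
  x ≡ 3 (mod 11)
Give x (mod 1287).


Moduli 13, 9, 11 are pairwise coprime; by CRT there is a unique solution modulo M = 13 · 9 · 11 = 1287.
Solve pairwise, accumulating the modulus:
  Start with x ≡ 12 (mod 13).
  Combine with x ≡ 6 (mod 9): since gcd(13, 9) = 1, we get a unique residue mod 117.
    Write x = 12 + 13·t and substitute into x ≡ 6 (mod 9): 13·t ≡ 6 − 12 = -6 (mod 9).
    Reduce coefficients mod 9: 4·t ≡ 3 (mod 9).
    The inverse of 4 mod 9 is 7 (since 4·7 = 28 = 3·9 + 1), so t ≡ 7·3 = 21 ≡ 3 (mod 9).
    Then x = 12 + 13·3 = 51, valid modulo lcm(13, 9) = 117: x ≡ 51 (mod 117).
  Combine with x ≡ 3 (mod 11): since gcd(117, 11) = 1, we get a unique residue mod 1287.
    Write x = 51 + 117·t and substitute into x ≡ 3 (mod 11): 117·t ≡ 3 − 51 = -48 (mod 11).
    Reduce coefficients mod 11: 7·t ≡ 7 (mod 11).
    The inverse of 7 mod 11 is 8 (since 7·8 = 56 = 5·11 + 1), so t ≡ 8·7 = 56 ≡ 1 (mod 11).
    Then x = 51 + 117·1 = 168, valid modulo lcm(117, 11) = 1287: x ≡ 168 (mod 1287).
Verify: 168 mod 13 = 12 ✓, 168 mod 9 = 6 ✓, 168 mod 11 = 3 ✓.

x ≡ 168 (mod 1287).


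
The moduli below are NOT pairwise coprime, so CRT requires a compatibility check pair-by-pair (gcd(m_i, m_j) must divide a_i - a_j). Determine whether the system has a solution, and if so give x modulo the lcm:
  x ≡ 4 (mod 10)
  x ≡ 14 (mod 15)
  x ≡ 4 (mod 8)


Moduli 10, 15, 8 are not pairwise coprime, so CRT works modulo lcm(m_i) when all pairwise compatibility conditions hold.
Pairwise compatibility: gcd(m_i, m_j) must divide a_i - a_j for every pair.
Merge one congruence at a time:
  Start: x ≡ 4 (mod 10).
  Combine with x ≡ 14 (mod 15): gcd(10, 15) = 5; 14 - 4 = 10, which IS divisible by 5, so compatible.
    Write x = 4 + 10·t and substitute into x ≡ 14 (mod 15): 10·t ≡ 14 − 4 = 10 (mod 15).
    Divide the congruence (and modulus) by g = 5: 2·t ≡ 2 (mod 3).
    The inverse of 2 mod 3 is 2 (since 2·2 = 4 = 1·3 + 1), so t ≡ 2·2 = 4 ≡ 1 (mod 3).
    Then x = 4 + 10·1 = 14, valid modulo lcm(10, 15) = 30: x ≡ 14 (mod 30).
  Combine with x ≡ 4 (mod 8): gcd(30, 8) = 2; 4 - 14 = -10, which IS divisible by 2, so compatible.
    Write x = 14 + 30·t and substitute into x ≡ 4 (mod 8): 30·t ≡ 4 − 14 = -10 (mod 8).
    Divide the congruence (and modulus) by g = 2: 15·t ≡ -5 (mod 4).
    Reduce coefficients mod 4: 3·t ≡ 3 (mod 4).
    The inverse of 3 mod 4 is 3 (since 3·3 = 9 = 2·4 + 1), so t ≡ 3·3 = 9 ≡ 1 (mod 4).
    Then x = 14 + 30·1 = 44, valid modulo lcm(30, 8) = 120: x ≡ 44 (mod 120).
Verify: 44 mod 10 = 4, 44 mod 15 = 14, 44 mod 8 = 4.

x ≡ 44 (mod 120).


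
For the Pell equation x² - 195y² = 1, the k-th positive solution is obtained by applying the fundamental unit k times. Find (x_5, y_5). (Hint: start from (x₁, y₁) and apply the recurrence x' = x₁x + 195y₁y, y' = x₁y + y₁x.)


Step 1: Find the fundamental solution (x₁, y₁) of x² - 195y² = 1.
  Expand √195 as a continued fraction. a₀ = ⌊√195⌋ = 13; iterate m_{k+1} = d_k·a_k − m_k, d_{k+1} = (195 − m_{k+1}²)/d_k, a_{k+1} = ⌊(a₀ + m_{k+1})/d_{k+1}⌋ (starting m₀ = 0, d₀ = 1), with convergents p_k = a_k·p_{k-1} + p_{k-2}, q_k = a_k·q_{k-1} + q_{k-2} (p₋₁ = 1, q₋₁ = 0):
  k = 0: a₀ = 13; p₀/q₀ = 13/1; p₀² − 195·q₀² = 169 − 195 = -26.
  k = 1: m = 13, d = 26, a = ⌊(13 + 13)/26⌋ = 1; p/q = (1·13 + 1)/(1·1 + 0) = 14/1; p² − 195·q² = 196 − 195 = 1.
  The first convergent with p² − 195·q² = 1 gives the fundamental solution (x₁, y₁) = (14, 1).
Step 2: Apply the recurrence (x_{n+1}, y_{n+1}) = (x₁x_n + 195y₁y_n, x₁y_n + y₁x_n) repeatedly.
  From (x_1, y_1) = (14, 1): x_2 = 14·14 + 195·1·1 = 391; y_2 = 14·1 + 1·14 = 28.
  From (x_2, y_2) = (391, 28): x_3 = 14·391 + 195·1·28 = 10934; y_3 = 14·28 + 1·391 = 783.
  From (x_3, y_3) = (10934, 783): x_4 = 14·10934 + 195·1·783 = 305761; y_4 = 14·783 + 1·10934 = 21896.
  From (x_4, y_4) = (305761, 21896): x_5 = 14·305761 + 195·1·21896 = 8550374; y_5 = 14·21896 + 1·305761 = 612305.
Step 3: Verify x_5² - 195·y_5² = 73108895539876 - 73108895539875 = 1 (should be 1). ✓

(x_1, y_1) = (14, 1); (x_5, y_5) = (8550374, 612305).


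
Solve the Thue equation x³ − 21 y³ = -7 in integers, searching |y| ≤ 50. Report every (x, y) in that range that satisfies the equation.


The equation is x³ - 21y³ = -7. For fixed y, x³ = 21·y³ − 7, so a solution requires the RHS to be a perfect cube.
Strategy: iterate y from -50 to 50, compute RHS = 21·y³ − 7, and check whether it is a (positive or negative) perfect cube.
Check small values of y:
  y = 0: RHS = -7 is not a perfect cube.
  y = 1: RHS = 14 is not a perfect cube.
  y = -1: RHS = -28 is not a perfect cube.
  y = 2: RHS = 161 is not a perfect cube.
  y = -2: RHS = -175 is not a perfect cube.
  y = 3: RHS = 560 is not a perfect cube.
  y = -3: RHS = -574 is not a perfect cube.
Continuing the search up to |y| = 50 finds no solutions either.
No (x, y) in the scanned range satisfies the equation.

No integer solutions with |y| ≤ 50.


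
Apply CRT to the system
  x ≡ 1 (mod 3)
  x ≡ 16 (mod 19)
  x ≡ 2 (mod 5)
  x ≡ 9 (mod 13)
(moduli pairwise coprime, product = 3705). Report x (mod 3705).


Product of moduli M = 3 · 19 · 5 · 13 = 3705.
Merge one congruence at a time:
  Start: x ≡ 1 (mod 3).
  Combine with x ≡ 16 (mod 19); new modulus lcm = 57.
    Write x = 1 + 3·t and substitute into x ≡ 16 (mod 19): 3·t ≡ 16 − 1 = 15 (mod 19).
    The inverse of 3 mod 19 is 13 (since 3·13 = 39 = 2·19 + 1), so t ≡ 13·15 = 195 ≡ 5 (mod 19).
    Then x = 1 + 3·5 = 16, valid modulo lcm(3, 19) = 57: x ≡ 16 (mod 57).
  Combine with x ≡ 2 (mod 5); new modulus lcm = 285.
    Write x = 16 + 57·t and substitute into x ≡ 2 (mod 5): 57·t ≡ 2 − 16 = -14 (mod 5).
    Reduce coefficients mod 5: 2·t ≡ 1 (mod 5).
    The inverse of 2 mod 5 is 3 (since 2·3 = 6 = 1·5 + 1), so t ≡ 3·1 = 3 ≡ 3 (mod 5).
    Then x = 16 + 57·3 = 187, valid modulo lcm(57, 5) = 285: x ≡ 187 (mod 285).
  Combine with x ≡ 9 (mod 13); new modulus lcm = 3705.
    Write x = 187 + 285·t and substitute into x ≡ 9 (mod 13): 285·t ≡ 9 − 187 = -178 (mod 13).
    Reduce coefficients mod 13: 12·t ≡ 4 (mod 13).
    The inverse of 12 mod 13 is 12 (since 12·12 = 144 = 11·13 + 1), so t ≡ 12·4 = 48 ≡ 9 (mod 13).
    Then x = 187 + 285·9 = 2752, valid modulo lcm(285, 13) = 3705: x ≡ 2752 (mod 3705).
Verify against each original: 2752 mod 3 = 1, 2752 mod 19 = 16, 2752 mod 5 = 2, 2752 mod 13 = 9.

x ≡ 2752 (mod 3705).


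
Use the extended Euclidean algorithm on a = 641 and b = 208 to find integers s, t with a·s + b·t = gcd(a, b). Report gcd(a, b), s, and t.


Euclidean algorithm on (641, 208) — divide until remainder is 0:
  641 = 3 · 208 + 17
  208 = 12 · 17 + 4
  17 = 4 · 4 + 1
  4 = 4 · 1 + 0
gcd(641, 208) = 1.
Track Bezout coefficients alongside the remainders: start with r₀ = 641 = a·1 + b·0 (s = 1, t = 0) and r₁ = 208 = a·0 + b·1 (s = 0, t = 1); each new remainder r_{k+1} = r_{k-1} − q_k·r_k inherits s_{k+1} = s_{k-1} − q_k·s_k, t_{k+1} = t_{k-1} − q_k·t_k, so r_k = a·s_k + b·t_k at every step:
  q = 3: r = 17, s = 1 − 3·0 = 1, t = 0 − 3·1 = -3  (check: 641·1 + 208·(-3) = 17)
  q = 12: r = 4, s = 0 − 12·1 = -12, t = 1 − 12·(-3) = 37  (check: 641·(-12) + 208·37 = 4)
  q = 4: r = 1, s = 1 − 4·(-12) = 49, t = -3 − 4·37 = -151  (check: 641·49 + 208·(-151) = 1)
The row with r = 1 (the gcd) gives the Bezout coefficients s = 49, t = -151.
Result: 641 · (49) + 208 · (-151) = 1.

gcd(641, 208) = 1; s = 49, t = -151 (check: 641·49 + 208·(-151) = 1).


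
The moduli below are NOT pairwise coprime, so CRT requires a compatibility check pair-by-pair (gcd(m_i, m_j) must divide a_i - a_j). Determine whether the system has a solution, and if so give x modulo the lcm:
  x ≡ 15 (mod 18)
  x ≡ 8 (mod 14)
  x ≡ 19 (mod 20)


Moduli 18, 14, 20 are not pairwise coprime, so CRT works modulo lcm(m_i) when all pairwise compatibility conditions hold.
Pairwise compatibility: gcd(m_i, m_j) must divide a_i - a_j for every pair.
Merge one congruence at a time:
  Start: x ≡ 15 (mod 18).
  Combine with x ≡ 8 (mod 14): gcd(18, 14) = 2, and 8 - 15 = -7 is NOT divisible by 2.
    ⇒ system is inconsistent (no integer solution).

No solution (the system is inconsistent).


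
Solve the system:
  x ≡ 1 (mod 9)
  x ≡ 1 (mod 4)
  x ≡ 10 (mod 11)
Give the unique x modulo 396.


Moduli 9, 4, 11 are pairwise coprime; by CRT there is a unique solution modulo M = 9 · 4 · 11 = 396.
Solve pairwise, accumulating the modulus:
  Start with x ≡ 1 (mod 9).
  Combine with x ≡ 1 (mod 4): since gcd(9, 4) = 1, we get a unique residue mod 36.
    Write x = 1 + 9·t and substitute into x ≡ 1 (mod 4): 9·t ≡ 1 − 1 = 0 (mod 4).
    Reduce coefficients mod 4: 1·t ≡ 0 (mod 4).
    So t ≡ 0 (mod 4).
    Then x = 1 + 9·0 = 1, valid modulo lcm(9, 4) = 36: x ≡ 1 (mod 36).
  Combine with x ≡ 10 (mod 11): since gcd(36, 11) = 1, we get a unique residue mod 396.
    Write x = 1 + 36·t and substitute into x ≡ 10 (mod 11): 36·t ≡ 10 − 1 = 9 (mod 11).
    Reduce coefficients mod 11: 3·t ≡ 9 (mod 11).
    The inverse of 3 mod 11 is 4 (since 3·4 = 12 = 1·11 + 1), so t ≡ 4·9 = 36 ≡ 3 (mod 11).
    Then x = 1 + 36·3 = 109, valid modulo lcm(36, 11) = 396: x ≡ 109 (mod 396).
Verify: 109 mod 9 = 1 ✓, 109 mod 4 = 1 ✓, 109 mod 11 = 10 ✓.

x ≡ 109 (mod 396).


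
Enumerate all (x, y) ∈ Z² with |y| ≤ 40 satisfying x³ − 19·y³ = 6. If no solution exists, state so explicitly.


The equation is x³ - 19y³ = 6. For fixed y, x³ = 19·y³ + 6, so a solution requires the RHS to be a perfect cube.
Strategy: iterate y from -40 to 40, compute RHS = 19·y³ + 6, and check whether it is a (positive or negative) perfect cube.
Check small values of y:
  y = 0: RHS = 6 is not a perfect cube.
  y = 1: RHS = 25 is not a perfect cube.
  y = -1: RHS = -13 is not a perfect cube.
  y = 2: RHS = 158 is not a perfect cube.
  y = -2: RHS = -146 is not a perfect cube.
  y = 3: RHS = 519 is not a perfect cube.
  y = -3: RHS = -507 is not a perfect cube.
Continuing the search up to |y| = 40 finds no solutions either.
No (x, y) in the scanned range satisfies the equation.

No integer solutions with |y| ≤ 40.


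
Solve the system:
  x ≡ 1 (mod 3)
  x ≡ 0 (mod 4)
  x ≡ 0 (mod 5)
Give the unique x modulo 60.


Moduli 3, 4, 5 are pairwise coprime; by CRT there is a unique solution modulo M = 3 · 4 · 5 = 60.
Solve pairwise, accumulating the modulus:
  Start with x ≡ 1 (mod 3).
  Combine with x ≡ 0 (mod 4): since gcd(3, 4) = 1, we get a unique residue mod 12.
    Write x = 1 + 3·t and substitute into x ≡ 0 (mod 4): 3·t ≡ 0 − 1 = -1 (mod 4).
    Reduce coefficients mod 4: 3·t ≡ 3 (mod 4).
    The inverse of 3 mod 4 is 3 (since 3·3 = 9 = 2·4 + 1), so t ≡ 3·3 = 9 ≡ 1 (mod 4).
    Then x = 1 + 3·1 = 4, valid modulo lcm(3, 4) = 12: x ≡ 4 (mod 12).
  Combine with x ≡ 0 (mod 5): since gcd(12, 5) = 1, we get a unique residue mod 60.
    Write x = 4 + 12·t and substitute into x ≡ 0 (mod 5): 12·t ≡ 0 − 4 = -4 (mod 5).
    Reduce coefficients mod 5: 2·t ≡ 1 (mod 5).
    The inverse of 2 mod 5 is 3 (since 2·3 = 6 = 1·5 + 1), so t ≡ 3·1 = 3 ≡ 3 (mod 5).
    Then x = 4 + 12·3 = 40, valid modulo lcm(12, 5) = 60: x ≡ 40 (mod 60).
Verify: 40 mod 3 = 1 ✓, 40 mod 4 = 0 ✓, 40 mod 5 = 0 ✓.

x ≡ 40 (mod 60).


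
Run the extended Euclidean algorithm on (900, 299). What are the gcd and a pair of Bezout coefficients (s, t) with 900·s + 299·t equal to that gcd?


Euclidean algorithm on (900, 299) — divide until remainder is 0:
  900 = 3 · 299 + 3
  299 = 99 · 3 + 2
  3 = 1 · 2 + 1
  2 = 2 · 1 + 0
gcd(900, 299) = 1.
Track Bezout coefficients alongside the remainders: start with r₀ = 900 = a·1 + b·0 (s = 1, t = 0) and r₁ = 299 = a·0 + b·1 (s = 0, t = 1); each new remainder r_{k+1} = r_{k-1} − q_k·r_k inherits s_{k+1} = s_{k-1} − q_k·s_k, t_{k+1} = t_{k-1} − q_k·t_k, so r_k = a·s_k + b·t_k at every step:
  q = 3: r = 3, s = 1 − 3·0 = 1, t = 0 − 3·1 = -3  (check: 900·1 + 299·(-3) = 3)
  q = 99: r = 2, s = 0 − 99·1 = -99, t = 1 − 99·(-3) = 298  (check: 900·(-99) + 299·298 = 2)
  q = 1: r = 1, s = 1 − 1·(-99) = 100, t = -3 − 1·298 = -301  (check: 900·100 + 299·(-301) = 1)
The row with r = 1 (the gcd) gives the Bezout coefficients s = 100, t = -301.
Result: 900 · (100) + 299 · (-301) = 1.

gcd(900, 299) = 1; s = 100, t = -301 (check: 900·100 + 299·(-301) = 1).


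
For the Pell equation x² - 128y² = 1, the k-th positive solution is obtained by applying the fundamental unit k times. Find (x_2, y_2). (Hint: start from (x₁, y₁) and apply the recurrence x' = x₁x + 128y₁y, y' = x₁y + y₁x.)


Step 1: Find the fundamental solution (x₁, y₁) of x² - 128y² = 1.
  Expand √128 as a continued fraction. a₀ = ⌊√128⌋ = 11; iterate m_{k+1} = d_k·a_k − m_k, d_{k+1} = (128 − m_{k+1}²)/d_k, a_{k+1} = ⌊(a₀ + m_{k+1})/d_{k+1}⌋ (starting m₀ = 0, d₀ = 1), with convergents p_k = a_k·p_{k-1} + p_{k-2}, q_k = a_k·q_{k-1} + q_{k-2} (p₋₁ = 1, q₋₁ = 0):
  k = 0: a₀ = 11; p₀/q₀ = 11/1; p₀² − 128·q₀² = 121 − 128 = -7.
  k = 1: m = 11, d = 7, a = ⌊(11 + 11)/7⌋ = 3; p/q = (3·11 + 1)/(3·1 + 0) = 34/3; p² − 128·q² = 1156 − 1152 = 4.
  k = 2: m = 10, d = 4, a = ⌊(11 + 10)/4⌋ = 5; p/q = (5·34 + 11)/(5·3 + 1) = 181/16; p² − 128·q² = 32761 − 32768 = -7.
  k = 3: m = 10, d = 7, a = ⌊(11 + 10)/7⌋ = 3; p/q = (3·181 + 34)/(3·16 + 3) = 577/51; p² − 128·q² = 332929 − 332928 = 1.
  The first convergent with p² − 128·q² = 1 gives the fundamental solution (x₁, y₁) = (577, 51).
Step 2: Apply the recurrence (x_{n+1}, y_{n+1}) = (x₁x_n + 128y₁y_n, x₁y_n + y₁x_n) repeatedly.
  From (x_1, y_1) = (577, 51): x_2 = 577·577 + 128·51·51 = 665857; y_2 = 577·51 + 51·577 = 58854.
Step 3: Verify x_2² - 128·y_2² = 443365544449 - 443365544448 = 1 (should be 1). ✓

(x_1, y_1) = (577, 51); (x_2, y_2) = (665857, 58854).


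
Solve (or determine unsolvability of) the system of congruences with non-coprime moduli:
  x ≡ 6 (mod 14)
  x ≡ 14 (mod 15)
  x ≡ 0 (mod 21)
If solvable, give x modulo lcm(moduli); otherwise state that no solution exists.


Moduli 14, 15, 21 are not pairwise coprime, so CRT works modulo lcm(m_i) when all pairwise compatibility conditions hold.
Pairwise compatibility: gcd(m_i, m_j) must divide a_i - a_j for every pair.
Merge one congruence at a time:
  Start: x ≡ 6 (mod 14).
  Combine with x ≡ 14 (mod 15): gcd(14, 15) = 1; 14 - 6 = 8, which IS divisible by 1, so compatible.
    Write x = 6 + 14·t and substitute into x ≡ 14 (mod 15): 14·t ≡ 14 − 6 = 8 (mod 15).
    The inverse of 14 mod 15 is 14 (since 14·14 = 196 = 13·15 + 1), so t ≡ 14·8 = 112 ≡ 7 (mod 15).
    Then x = 6 + 14·7 = 104, valid modulo lcm(14, 15) = 210: x ≡ 104 (mod 210).
  Combine with x ≡ 0 (mod 21): gcd(210, 21) = 21, and 0 - 104 = -104 is NOT divisible by 21.
    ⇒ system is inconsistent (no integer solution).

No solution (the system is inconsistent).


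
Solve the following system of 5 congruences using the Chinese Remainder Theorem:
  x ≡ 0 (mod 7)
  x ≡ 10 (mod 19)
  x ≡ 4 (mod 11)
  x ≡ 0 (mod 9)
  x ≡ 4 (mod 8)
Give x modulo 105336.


Product of moduli M = 7 · 19 · 11 · 9 · 8 = 105336.
Merge one congruence at a time:
  Start: x ≡ 0 (mod 7).
  Combine with x ≡ 10 (mod 19); new modulus lcm = 133.
    Write x = 0 + 7·t and substitute into x ≡ 10 (mod 19): 7·t ≡ 10 − 0 = 10 (mod 19).
    The inverse of 7 mod 19 is 11 (since 7·11 = 77 = 4·19 + 1), so t ≡ 11·10 = 110 ≡ 15 (mod 19).
    Then x = 0 + 7·15 = 105, valid modulo lcm(7, 19) = 133: x ≡ 105 (mod 133).
  Combine with x ≡ 4 (mod 11); new modulus lcm = 1463.
    Write x = 105 + 133·t and substitute into x ≡ 4 (mod 11): 133·t ≡ 4 − 105 = -101 (mod 11).
    Reduce coefficients mod 11: 1·t ≡ 9 (mod 11).
    So t ≡ 9 (mod 11).
    Then x = 105 + 133·9 = 1302, valid modulo lcm(133, 11) = 1463: x ≡ 1302 (mod 1463).
  Combine with x ≡ 0 (mod 9); new modulus lcm = 13167.
    Write x = 1302 + 1463·t and substitute into x ≡ 0 (mod 9): 1463·t ≡ 0 − 1302 = -1302 (mod 9).
    Reduce coefficients mod 9: 5·t ≡ 3 (mod 9).
    The inverse of 5 mod 9 is 2 (since 5·2 = 10 = 1·9 + 1), so t ≡ 2·3 = 6 ≡ 6 (mod 9).
    Then x = 1302 + 1463·6 = 10080, valid modulo lcm(1463, 9) = 13167: x ≡ 10080 (mod 13167).
  Combine with x ≡ 4 (mod 8); new modulus lcm = 105336.
    Write x = 10080 + 13167·t and substitute into x ≡ 4 (mod 8): 13167·t ≡ 4 − 10080 = -10076 (mod 8).
    Reduce coefficients mod 8: 7·t ≡ 4 (mod 8).
    The inverse of 7 mod 8 is 7 (since 7·7 = 49 = 6·8 + 1), so t ≡ 7·4 = 28 ≡ 4 (mod 8).
    Then x = 10080 + 13167·4 = 62748, valid modulo lcm(13167, 8) = 105336: x ≡ 62748 (mod 105336).
Verify against each original: 62748 mod 7 = 0, 62748 mod 19 = 10, 62748 mod 11 = 4, 62748 mod 9 = 0, 62748 mod 8 = 4.

x ≡ 62748 (mod 105336).


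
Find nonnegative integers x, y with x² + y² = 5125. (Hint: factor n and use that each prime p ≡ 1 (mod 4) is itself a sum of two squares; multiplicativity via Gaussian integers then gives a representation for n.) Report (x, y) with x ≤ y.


Step 1: Factor n = 5125 = 5^3 · 41.
Step 2: Check the mod-4 condition on each prime factor: 5 ≡ 1 (mod 4), exponent 3; 41 ≡ 1 (mod 4), exponent 1.
All primes ≡ 3 (mod 4) appear to even exponent (or don't appear), so by the two-squares theorem n IS expressible as a sum of two squares.
Step 3: Build a representation. Group n = k² · m with k = 5 and m = 5 · 41 = 205 (a product of primes ≡ 1 (mod 4)); a representation of m scales to one of n via (k·x)² + (k·y)² = k²(x² + y²). Each prime p ≡ 1 (mod 4) is itself a sum of two squares; find a² by testing p − a² for a perfect square:
  5: 5 − 1² = 4 = 2² ⇒ 5 = 1² + 2².
  41: 41 − 1² = 40, 41 − 2² = 37, 41 − 3² = 32, 41 − 4² = 25 = 5² ⇒ 41 = 4² + 5².
  Combine using the Brahmagupta–Fibonacci identity (a² + b²)(c² + d²) = (ac − bd)² + (ad + bc)² = (ac + bd)² + (ad − bc)²:
  5 · 41 = 205: from (1² + 2²)(4² + 5²), take (1·4 − 2·5, 1·5 + 2·4) = (4 − 10, 5 + 8) = (-6, 13); dropping signs (only squares matter) gives (6, 13); check 6² + 13² = 36 + 169 = 205 ✓.
  Scale by k = 5: (5·6, 5·13) = (30, 65).
Step 4: Order so x ≤ y and verify: 30² + 65² = 900 + 4225 = 5125 = n. ✓

n = 5125 = 30² + 65² (one valid representation with x ≤ y).


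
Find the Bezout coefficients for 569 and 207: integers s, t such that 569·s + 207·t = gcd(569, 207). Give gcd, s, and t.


Euclidean algorithm on (569, 207) — divide until remainder is 0:
  569 = 2 · 207 + 155
  207 = 1 · 155 + 52
  155 = 2 · 52 + 51
  52 = 1 · 51 + 1
  51 = 51 · 1 + 0
gcd(569, 207) = 1.
Track Bezout coefficients alongside the remainders: start with r₀ = 569 = a·1 + b·0 (s = 1, t = 0) and r₁ = 207 = a·0 + b·1 (s = 0, t = 1); each new remainder r_{k+1} = r_{k-1} − q_k·r_k inherits s_{k+1} = s_{k-1} − q_k·s_k, t_{k+1} = t_{k-1} − q_k·t_k, so r_k = a·s_k + b·t_k at every step:
  q = 2: r = 155, s = 1 − 2·0 = 1, t = 0 − 2·1 = -2  (check: 569·1 + 207·(-2) = 155)
  q = 1: r = 52, s = 0 − 1·1 = -1, t = 1 − 1·(-2) = 3  (check: 569·(-1) + 207·3 = 52)
  q = 2: r = 51, s = 1 − 2·(-1) = 3, t = -2 − 2·3 = -8  (check: 569·3 + 207·(-8) = 51)
  q = 1: r = 1, s = -1 − 1·3 = -4, t = 3 − 1·(-8) = 11  (check: 569·(-4) + 207·11 = 1)
The row with r = 1 (the gcd) gives the Bezout coefficients s = -4, t = 11.
Result: 569 · (-4) + 207 · (11) = 1.

gcd(569, 207) = 1; s = -4, t = 11 (check: 569·(-4) + 207·11 = 1).


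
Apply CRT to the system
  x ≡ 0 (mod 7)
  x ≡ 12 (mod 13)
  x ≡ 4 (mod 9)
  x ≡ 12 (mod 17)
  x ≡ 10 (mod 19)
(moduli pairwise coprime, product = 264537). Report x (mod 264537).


Product of moduli M = 7 · 13 · 9 · 17 · 19 = 264537.
Merge one congruence at a time:
  Start: x ≡ 0 (mod 7).
  Combine with x ≡ 12 (mod 13); new modulus lcm = 91.
    Write x = 0 + 7·t and substitute into x ≡ 12 (mod 13): 7·t ≡ 12 − 0 = 12 (mod 13).
    The inverse of 7 mod 13 is 2 (since 7·2 = 14 = 1·13 + 1), so t ≡ 2·12 = 24 ≡ 11 (mod 13).
    Then x = 0 + 7·11 = 77, valid modulo lcm(7, 13) = 91: x ≡ 77 (mod 91).
  Combine with x ≡ 4 (mod 9); new modulus lcm = 819.
    Write x = 77 + 91·t and substitute into x ≡ 4 (mod 9): 91·t ≡ 4 − 77 = -73 (mod 9).
    Reduce coefficients mod 9: 1·t ≡ 8 (mod 9).
    So t ≡ 8 (mod 9).
    Then x = 77 + 91·8 = 805, valid modulo lcm(91, 9) = 819: x ≡ 805 (mod 819).
  Combine with x ≡ 12 (mod 17); new modulus lcm = 13923.
    Write x = 805 + 819·t and substitute into x ≡ 12 (mod 17): 819·t ≡ 12 − 805 = -793 (mod 17).
    Reduce coefficients mod 17: 3·t ≡ 6 (mod 17).
    The inverse of 3 mod 17 is 6 (since 3·6 = 18 = 1·17 + 1), so t ≡ 6·6 = 36 ≡ 2 (mod 17).
    Then x = 805 + 819·2 = 2443, valid modulo lcm(819, 17) = 13923: x ≡ 2443 (mod 13923).
  Combine with x ≡ 10 (mod 19); new modulus lcm = 264537.
    Write x = 2443 + 13923·t and substitute into x ≡ 10 (mod 19): 13923·t ≡ 10 − 2443 = -2433 (mod 19).
    Reduce coefficients mod 19: 15·t ≡ 18 (mod 19).
    The inverse of 15 mod 19 is 14 (since 15·14 = 210 = 11·19 + 1), so t ≡ 14·18 = 252 ≡ 5 (mod 19).
    Then x = 2443 + 13923·5 = 72058, valid modulo lcm(13923, 19) = 264537: x ≡ 72058 (mod 264537).
Verify against each original: 72058 mod 7 = 0, 72058 mod 13 = 12, 72058 mod 9 = 4, 72058 mod 17 = 12, 72058 mod 19 = 10.

x ≡ 72058 (mod 264537).


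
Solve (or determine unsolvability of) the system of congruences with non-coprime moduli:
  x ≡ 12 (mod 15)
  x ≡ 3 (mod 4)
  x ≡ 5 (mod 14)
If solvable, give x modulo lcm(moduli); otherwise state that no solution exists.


Moduli 15, 4, 14 are not pairwise coprime, so CRT works modulo lcm(m_i) when all pairwise compatibility conditions hold.
Pairwise compatibility: gcd(m_i, m_j) must divide a_i - a_j for every pair.
Merge one congruence at a time:
  Start: x ≡ 12 (mod 15).
  Combine with x ≡ 3 (mod 4): gcd(15, 4) = 1; 3 - 12 = -9, which IS divisible by 1, so compatible.
    Write x = 12 + 15·t and substitute into x ≡ 3 (mod 4): 15·t ≡ 3 − 12 = -9 (mod 4).
    Reduce coefficients mod 4: 3·t ≡ 3 (mod 4).
    The inverse of 3 mod 4 is 3 (since 3·3 = 9 = 2·4 + 1), so t ≡ 3·3 = 9 ≡ 1 (mod 4).
    Then x = 12 + 15·1 = 27, valid modulo lcm(15, 4) = 60: x ≡ 27 (mod 60).
  Combine with x ≡ 5 (mod 14): gcd(60, 14) = 2; 5 - 27 = -22, which IS divisible by 2, so compatible.
    Write x = 27 + 60·t and substitute into x ≡ 5 (mod 14): 60·t ≡ 5 − 27 = -22 (mod 14).
    Divide the congruence (and modulus) by g = 2: 30·t ≡ -11 (mod 7).
    Reduce coefficients mod 7: 2·t ≡ 3 (mod 7).
    The inverse of 2 mod 7 is 4 (since 2·4 = 8 = 1·7 + 1), so t ≡ 4·3 = 12 ≡ 5 (mod 7).
    Then x = 27 + 60·5 = 327, valid modulo lcm(60, 14) = 420: x ≡ 327 (mod 420).
Verify: 327 mod 15 = 12, 327 mod 4 = 3, 327 mod 14 = 5.

x ≡ 327 (mod 420).


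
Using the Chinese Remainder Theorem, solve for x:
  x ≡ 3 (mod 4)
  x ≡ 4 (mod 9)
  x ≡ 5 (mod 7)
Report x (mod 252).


Moduli 4, 9, 7 are pairwise coprime; by CRT there is a unique solution modulo M = 4 · 9 · 7 = 252.
Solve pairwise, accumulating the modulus:
  Start with x ≡ 3 (mod 4).
  Combine with x ≡ 4 (mod 9): since gcd(4, 9) = 1, we get a unique residue mod 36.
    Write x = 3 + 4·t and substitute into x ≡ 4 (mod 9): 4·t ≡ 4 − 3 = 1 (mod 9).
    The inverse of 4 mod 9 is 7 (since 4·7 = 28 = 3·9 + 1), so t ≡ 7·1 = 7 ≡ 7 (mod 9).
    Then x = 3 + 4·7 = 31, valid modulo lcm(4, 9) = 36: x ≡ 31 (mod 36).
  Combine with x ≡ 5 (mod 7): since gcd(36, 7) = 1, we get a unique residue mod 252.
    Write x = 31 + 36·t and substitute into x ≡ 5 (mod 7): 36·t ≡ 5 − 31 = -26 (mod 7).
    Reduce coefficients mod 7: 1·t ≡ 2 (mod 7).
    So t ≡ 2 (mod 7).
    Then x = 31 + 36·2 = 103, valid modulo lcm(36, 7) = 252: x ≡ 103 (mod 252).
Verify: 103 mod 4 = 3 ✓, 103 mod 9 = 4 ✓, 103 mod 7 = 5 ✓.

x ≡ 103 (mod 252).


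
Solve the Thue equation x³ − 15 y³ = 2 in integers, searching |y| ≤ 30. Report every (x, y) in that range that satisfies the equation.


The equation is x³ - 15y³ = 2. For fixed y, x³ = 15·y³ + 2, so a solution requires the RHS to be a perfect cube.
Strategy: iterate y from -30 to 30, compute RHS = 15·y³ + 2, and check whether it is a (positive or negative) perfect cube.
Check small values of y:
  y = 0: RHS = 2 is not a perfect cube.
  y = 1: RHS = 17 is not a perfect cube.
  y = -1: RHS = -13 is not a perfect cube.
  y = 2: RHS = 122 is not a perfect cube.
  y = -2: RHS = -118 is not a perfect cube.
  y = 3: RHS = 407 is not a perfect cube.
  y = -3: RHS = -403 is not a perfect cube.
Continuing the search up to |y| = 30 finds no solutions either.
No (x, y) in the scanned range satisfies the equation.

No integer solutions with |y| ≤ 30.


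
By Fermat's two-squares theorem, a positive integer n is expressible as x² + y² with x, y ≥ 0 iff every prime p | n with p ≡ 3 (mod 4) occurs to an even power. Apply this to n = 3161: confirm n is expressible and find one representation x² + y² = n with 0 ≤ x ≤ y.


Step 1: Factor n = 3161 = 29 · 109.
Step 2: Check the mod-4 condition on each prime factor: 29 ≡ 1 (mod 4), exponent 1; 109 ≡ 1 (mod 4), exponent 1.
All primes ≡ 3 (mod 4) appear to even exponent (or don't appear), so by the two-squares theorem n IS expressible as a sum of two squares.
Step 3: Build a representation. Here n = 29 · 109 is a product of primes ≡ 1 (mod 4). Each prime p ≡ 1 (mod 4) is itself a sum of two squares; find a² by testing p − a² for a perfect square:
  29: 29 − 1² = 28, 29 − 2² = 25 = 5² ⇒ 29 = 2² + 5².
  109: 109 − 1² = 108, 109 − 2² = 105, 109 − 3² = 100 = 10² ⇒ 109 = 3² + 10².
  Combine using the Brahmagupta–Fibonacci identity (a² + b²)(c² + d²) = (ac − bd)² + (ad + bc)² = (ac + bd)² + (ad − bc)²:
  29 · 109 = 3161: from (2² + 5²)(3² + 10²), take (2·3 − 5·10, 2·10 + 5·3) = (6 − 50, 20 + 15) = (-44, 35); dropping signs (only squares matter) gives (44, 35); check 44² + 35² = 1936 + 1225 = 3161 ✓.
Step 4: Order so x ≤ y and verify: 35² + 44² = 1225 + 1936 = 3161 = n. ✓

n = 3161 = 35² + 44² (one valid representation with x ≤ y).


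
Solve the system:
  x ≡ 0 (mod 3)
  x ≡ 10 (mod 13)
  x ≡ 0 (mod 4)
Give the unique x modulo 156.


Moduli 3, 13, 4 are pairwise coprime; by CRT there is a unique solution modulo M = 3 · 13 · 4 = 156.
Solve pairwise, accumulating the modulus:
  Start with x ≡ 0 (mod 3).
  Combine with x ≡ 10 (mod 13): since gcd(3, 13) = 1, we get a unique residue mod 39.
    Write x = 0 + 3·t and substitute into x ≡ 10 (mod 13): 3·t ≡ 10 − 0 = 10 (mod 13).
    The inverse of 3 mod 13 is 9 (since 3·9 = 27 = 2·13 + 1), so t ≡ 9·10 = 90 ≡ 12 (mod 13).
    Then x = 0 + 3·12 = 36, valid modulo lcm(3, 13) = 39: x ≡ 36 (mod 39).
  Combine with x ≡ 0 (mod 4): since gcd(39, 4) = 1, we get a unique residue mod 156.
    Write x = 36 + 39·t and substitute into x ≡ 0 (mod 4): 39·t ≡ 0 − 36 = -36 (mod 4).
    Reduce coefficients mod 4: 3·t ≡ 0 (mod 4).
    The inverse of 3 mod 4 is 3 (since 3·3 = 9 = 2·4 + 1), so t ≡ 3·0 = 0 ≡ 0 (mod 4).
    Then x = 36 + 39·0 = 36, valid modulo lcm(39, 4) = 156: x ≡ 36 (mod 156).
Verify: 36 mod 3 = 0 ✓, 36 mod 13 = 10 ✓, 36 mod 4 = 0 ✓.

x ≡ 36 (mod 156).


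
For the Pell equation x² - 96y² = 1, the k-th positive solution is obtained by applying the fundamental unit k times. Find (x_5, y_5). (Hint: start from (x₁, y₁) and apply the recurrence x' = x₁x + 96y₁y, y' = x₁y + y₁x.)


Step 1: Find the fundamental solution (x₁, y₁) of x² - 96y² = 1.
  Expand √96 as a continued fraction. a₀ = ⌊√96⌋ = 9; iterate m_{k+1} = d_k·a_k − m_k, d_{k+1} = (96 − m_{k+1}²)/d_k, a_{k+1} = ⌊(a₀ + m_{k+1})/d_{k+1}⌋ (starting m₀ = 0, d₀ = 1), with convergents p_k = a_k·p_{k-1} + p_{k-2}, q_k = a_k·q_{k-1} + q_{k-2} (p₋₁ = 1, q₋₁ = 0):
  k = 0: a₀ = 9; p₀/q₀ = 9/1; p₀² − 96·q₀² = 81 − 96 = -15.
  k = 1: m = 9, d = 15, a = ⌊(9 + 9)/15⌋ = 1; p/q = (1·9 + 1)/(1·1 + 0) = 10/1; p² − 96·q² = 100 − 96 = 4.
  k = 2: m = 6, d = 4, a = ⌊(9 + 6)/4⌋ = 3; p/q = (3·10 + 9)/(3·1 + 1) = 39/4; p² − 96·q² = 1521 − 1536 = -15.
  k = 3: m = 6, d = 15, a = ⌊(9 + 6)/15⌋ = 1; p/q = (1·39 + 10)/(1·4 + 1) = 49/5; p² − 96·q² = 2401 − 2400 = 1.
  The first convergent with p² − 96·q² = 1 gives the fundamental solution (x₁, y₁) = (49, 5).
Step 2: Apply the recurrence (x_{n+1}, y_{n+1}) = (x₁x_n + 96y₁y_n, x₁y_n + y₁x_n) repeatedly.
  From (x_1, y_1) = (49, 5): x_2 = 49·49 + 96·5·5 = 4801; y_2 = 49·5 + 5·49 = 490.
  From (x_2, y_2) = (4801, 490): x_3 = 49·4801 + 96·5·490 = 470449; y_3 = 49·490 + 5·4801 = 48015.
  From (x_3, y_3) = (470449, 48015): x_4 = 49·470449 + 96·5·48015 = 46099201; y_4 = 49·48015 + 5·470449 = 4704980.
  From (x_4, y_4) = (46099201, 4704980): x_5 = 49·46099201 + 96·5·4704980 = 4517251249; y_5 = 49·4704980 + 5·46099201 = 461040025.
Step 3: Verify x_5² - 96·y_5² = 20405558846592060001 - 20405558846592060000 = 1 (should be 1). ✓

(x_1, y_1) = (49, 5); (x_5, y_5) = (4517251249, 461040025).


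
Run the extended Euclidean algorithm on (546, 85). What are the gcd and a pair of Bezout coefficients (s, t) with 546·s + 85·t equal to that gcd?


Euclidean algorithm on (546, 85) — divide until remainder is 0:
  546 = 6 · 85 + 36
  85 = 2 · 36 + 13
  36 = 2 · 13 + 10
  13 = 1 · 10 + 3
  10 = 3 · 3 + 1
  3 = 3 · 1 + 0
gcd(546, 85) = 1.
Track Bezout coefficients alongside the remainders: start with r₀ = 546 = a·1 + b·0 (s = 1, t = 0) and r₁ = 85 = a·0 + b·1 (s = 0, t = 1); each new remainder r_{k+1} = r_{k-1} − q_k·r_k inherits s_{k+1} = s_{k-1} − q_k·s_k, t_{k+1} = t_{k-1} − q_k·t_k, so r_k = a·s_k + b·t_k at every step:
  q = 6: r = 36, s = 1 − 6·0 = 1, t = 0 − 6·1 = -6  (check: 546·1 + 85·(-6) = 36)
  q = 2: r = 13, s = 0 − 2·1 = -2, t = 1 − 2·(-6) = 13  (check: 546·(-2) + 85·13 = 13)
  q = 2: r = 10, s = 1 − 2·(-2) = 5, t = -6 − 2·13 = -32  (check: 546·5 + 85·(-32) = 10)
  q = 1: r = 3, s = -2 − 1·5 = -7, t = 13 − 1·(-32) = 45  (check: 546·(-7) + 85·45 = 3)
  q = 3: r = 1, s = 5 − 3·(-7) = 26, t = -32 − 3·45 = -167  (check: 546·26 + 85·(-167) = 1)
The row with r = 1 (the gcd) gives the Bezout coefficients s = 26, t = -167.
Result: 546 · (26) + 85 · (-167) = 1.

gcd(546, 85) = 1; s = 26, t = -167 (check: 546·26 + 85·(-167) = 1).


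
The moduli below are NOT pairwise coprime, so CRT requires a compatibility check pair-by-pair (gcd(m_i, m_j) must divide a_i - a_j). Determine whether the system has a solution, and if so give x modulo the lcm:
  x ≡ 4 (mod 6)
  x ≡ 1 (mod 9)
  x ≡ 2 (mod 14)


Moduli 6, 9, 14 are not pairwise coprime, so CRT works modulo lcm(m_i) when all pairwise compatibility conditions hold.
Pairwise compatibility: gcd(m_i, m_j) must divide a_i - a_j for every pair.
Merge one congruence at a time:
  Start: x ≡ 4 (mod 6).
  Combine with x ≡ 1 (mod 9): gcd(6, 9) = 3; 1 - 4 = -3, which IS divisible by 3, so compatible.
    Write x = 4 + 6·t and substitute into x ≡ 1 (mod 9): 6·t ≡ 1 − 4 = -3 (mod 9).
    Divide the congruence (and modulus) by g = 3: 2·t ≡ -1 (mod 3).
    Reduce coefficients mod 3: 2·t ≡ 2 (mod 3).
    The inverse of 2 mod 3 is 2 (since 2·2 = 4 = 1·3 + 1), so t ≡ 2·2 = 4 ≡ 1 (mod 3).
    Then x = 4 + 6·1 = 10, valid modulo lcm(6, 9) = 18: x ≡ 10 (mod 18).
  Combine with x ≡ 2 (mod 14): gcd(18, 14) = 2; 2 - 10 = -8, which IS divisible by 2, so compatible.
    Write x = 10 + 18·t and substitute into x ≡ 2 (mod 14): 18·t ≡ 2 − 10 = -8 (mod 14).
    Divide the congruence (and modulus) by g = 2: 9·t ≡ -4 (mod 7).
    Reduce coefficients mod 7: 2·t ≡ 3 (mod 7).
    The inverse of 2 mod 7 is 4 (since 2·4 = 8 = 1·7 + 1), so t ≡ 4·3 = 12 ≡ 5 (mod 7).
    Then x = 10 + 18·5 = 100, valid modulo lcm(18, 14) = 126: x ≡ 100 (mod 126).
Verify: 100 mod 6 = 4, 100 mod 9 = 1, 100 mod 14 = 2.

x ≡ 100 (mod 126).


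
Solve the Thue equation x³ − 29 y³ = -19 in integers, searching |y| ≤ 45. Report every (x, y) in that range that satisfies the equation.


The equation is x³ - 29y³ = -19. For fixed y, x³ = 29·y³ − 19, so a solution requires the RHS to be a perfect cube.
Strategy: iterate y from -45 to 45, compute RHS = 29·y³ − 19, and check whether it is a (positive or negative) perfect cube.
Check small values of y:
  y = 0: RHS = -19 is not a perfect cube.
  y = 1: RHS = 10 is not a perfect cube.
  y = -1: RHS = -48 is not a perfect cube.
  y = 2: RHS = 213 is not a perfect cube.
  y = -2: RHS = -251 is not a perfect cube.
  y = 3: RHS = 764 is not a perfect cube.
  y = -3: RHS = -802 is not a perfect cube.
Continuing the search up to |y| = 45 finds no solutions either.
No (x, y) in the scanned range satisfies the equation.

No integer solutions with |y| ≤ 45.
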